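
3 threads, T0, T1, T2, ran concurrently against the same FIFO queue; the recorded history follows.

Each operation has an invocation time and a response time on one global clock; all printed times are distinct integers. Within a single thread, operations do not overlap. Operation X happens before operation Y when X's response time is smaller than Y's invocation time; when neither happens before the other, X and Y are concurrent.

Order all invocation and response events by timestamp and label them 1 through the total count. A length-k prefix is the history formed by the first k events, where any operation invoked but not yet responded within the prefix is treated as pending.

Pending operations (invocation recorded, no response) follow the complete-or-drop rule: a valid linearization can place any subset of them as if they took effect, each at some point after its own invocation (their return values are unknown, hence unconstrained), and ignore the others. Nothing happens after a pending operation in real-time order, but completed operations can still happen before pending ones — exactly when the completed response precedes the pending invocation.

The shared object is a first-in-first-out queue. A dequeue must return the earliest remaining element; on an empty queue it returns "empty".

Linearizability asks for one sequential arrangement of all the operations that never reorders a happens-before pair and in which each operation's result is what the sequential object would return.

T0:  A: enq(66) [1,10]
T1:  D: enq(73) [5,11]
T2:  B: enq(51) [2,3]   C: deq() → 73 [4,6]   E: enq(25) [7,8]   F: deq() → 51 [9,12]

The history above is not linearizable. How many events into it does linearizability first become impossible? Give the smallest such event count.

a valid linearization of events 1..5 exists, for instance A, B:
1. A enq(66) (pending, included), leaving queue <66>
2. B enq(51), leaving queue <66,51>
once event 6 joins (C's response, time 6), exhaustive search finds no witness
every completion of the 2 pending operations (A, D) was checked; none linearizes
take B, C (pending dropped): step 2 already fails, because C deq() → 73 cannot occur there

6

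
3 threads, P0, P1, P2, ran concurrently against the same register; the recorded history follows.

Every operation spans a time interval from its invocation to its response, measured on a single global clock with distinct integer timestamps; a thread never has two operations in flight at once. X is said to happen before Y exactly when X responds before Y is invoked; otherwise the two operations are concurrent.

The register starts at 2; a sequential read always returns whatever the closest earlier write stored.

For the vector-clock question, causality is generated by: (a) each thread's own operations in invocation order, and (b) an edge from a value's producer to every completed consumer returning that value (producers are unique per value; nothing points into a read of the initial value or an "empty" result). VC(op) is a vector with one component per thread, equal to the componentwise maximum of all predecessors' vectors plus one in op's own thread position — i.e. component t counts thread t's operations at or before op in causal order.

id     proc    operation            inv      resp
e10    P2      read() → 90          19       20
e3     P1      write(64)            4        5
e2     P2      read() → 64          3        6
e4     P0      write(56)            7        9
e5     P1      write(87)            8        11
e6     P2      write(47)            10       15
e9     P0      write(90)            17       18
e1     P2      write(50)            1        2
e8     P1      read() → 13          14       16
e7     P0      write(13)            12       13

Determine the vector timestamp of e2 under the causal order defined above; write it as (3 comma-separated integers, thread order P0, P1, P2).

root op e1, invoked 1: fresh clock plus P2's own tick → (0, 0, 1)
root op e3, invoked 4: fresh clock plus P1's own tick → (0, 1, 0)
root op e4, invoked 7: fresh clock plus P0's own tick → (1, 0, 0)
invoked at 8, e5 merges VC(e3)=(0, 1, 0) and bumps P1's slot → (0, 2, 0)
invoked at 12, e7 merges VC(e4)=(1, 0, 0) and bumps P0's slot → (2, 0, 0)
invoked at 3, e2 merges VC(e1)=(0, 0, 1), VC(e3)=(0, 1, 0) and bumps P2's slot → (0, 1, 2)
invoked at 17, e9 merges VC(e7)=(2, 0, 0) and bumps P0's slot → (3, 0, 0)
invoked at 10, e6 merges VC(e2)=(0, 1, 2) and bumps P2's slot → (0, 1, 3)
invoked at 14, e8 merges VC(e5)=(0, 2, 0), VC(e7)=(2, 0, 0) and bumps P1's slot → (2, 3, 0)
invoked at 19, e10 merges VC(e6)=(0, 1, 3), VC(e9)=(3, 0, 0) and bumps P2's slot → (3, 1, 4)
target: VC(e2) = (0, 1, 2)

(0, 1, 2)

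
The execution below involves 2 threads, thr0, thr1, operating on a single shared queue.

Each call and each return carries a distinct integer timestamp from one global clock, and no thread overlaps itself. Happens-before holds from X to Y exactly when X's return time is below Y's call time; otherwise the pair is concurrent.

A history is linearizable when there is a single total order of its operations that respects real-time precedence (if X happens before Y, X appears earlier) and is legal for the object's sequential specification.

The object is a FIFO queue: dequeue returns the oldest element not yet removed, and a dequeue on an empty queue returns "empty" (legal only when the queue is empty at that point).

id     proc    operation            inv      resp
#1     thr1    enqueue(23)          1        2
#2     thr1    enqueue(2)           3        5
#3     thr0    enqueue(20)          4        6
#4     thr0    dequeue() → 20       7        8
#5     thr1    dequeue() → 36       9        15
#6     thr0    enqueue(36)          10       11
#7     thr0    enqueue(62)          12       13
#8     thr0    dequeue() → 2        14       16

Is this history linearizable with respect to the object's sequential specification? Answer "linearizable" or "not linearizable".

already the first 8 events (up to #4's response at time 8) admit no linearization; the first 7 still do
every one of the 2 real-time-consistent orders over 4 completed queue ops fails the sequential spec
sample order #1, #2, #3, #4 stalls at step 4 — #4 dequeue() → 20 has no legal effect
sample order #1, #3, #2, #4 stalls at step 4 — #4 dequeue() → 20 has no legal effect

not linearizable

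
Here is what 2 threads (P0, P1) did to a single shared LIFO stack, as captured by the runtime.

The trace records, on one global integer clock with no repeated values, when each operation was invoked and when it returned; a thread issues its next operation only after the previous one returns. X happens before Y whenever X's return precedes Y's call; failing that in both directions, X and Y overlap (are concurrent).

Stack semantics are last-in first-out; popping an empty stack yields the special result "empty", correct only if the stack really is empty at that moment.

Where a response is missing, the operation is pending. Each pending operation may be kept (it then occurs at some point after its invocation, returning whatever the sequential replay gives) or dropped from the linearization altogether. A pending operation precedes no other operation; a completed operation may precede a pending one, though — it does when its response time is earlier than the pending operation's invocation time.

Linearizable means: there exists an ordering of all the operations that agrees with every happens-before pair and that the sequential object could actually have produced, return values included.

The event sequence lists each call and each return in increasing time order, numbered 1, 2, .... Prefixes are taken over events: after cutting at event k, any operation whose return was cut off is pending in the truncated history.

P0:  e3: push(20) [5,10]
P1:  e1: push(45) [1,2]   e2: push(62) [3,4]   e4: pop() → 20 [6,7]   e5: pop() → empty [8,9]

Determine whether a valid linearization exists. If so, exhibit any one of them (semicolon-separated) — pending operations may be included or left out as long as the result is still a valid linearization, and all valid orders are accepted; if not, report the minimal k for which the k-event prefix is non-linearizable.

events 1..8 are fine; event 9 — the response of e5 at time 9 — makes the prefix non-linearizable
one real-time candidate order over the 4 completed operations — the LIFO stack replay rejects it
completion choices over the 1 pending operation (e3) were checked; none helps
sample order e1, e2, e4, e5 (pending dropped) stalls at step 3 — e4 pop() → 20 has no legal effect

not linearizable — minimal violating prefix: 9 events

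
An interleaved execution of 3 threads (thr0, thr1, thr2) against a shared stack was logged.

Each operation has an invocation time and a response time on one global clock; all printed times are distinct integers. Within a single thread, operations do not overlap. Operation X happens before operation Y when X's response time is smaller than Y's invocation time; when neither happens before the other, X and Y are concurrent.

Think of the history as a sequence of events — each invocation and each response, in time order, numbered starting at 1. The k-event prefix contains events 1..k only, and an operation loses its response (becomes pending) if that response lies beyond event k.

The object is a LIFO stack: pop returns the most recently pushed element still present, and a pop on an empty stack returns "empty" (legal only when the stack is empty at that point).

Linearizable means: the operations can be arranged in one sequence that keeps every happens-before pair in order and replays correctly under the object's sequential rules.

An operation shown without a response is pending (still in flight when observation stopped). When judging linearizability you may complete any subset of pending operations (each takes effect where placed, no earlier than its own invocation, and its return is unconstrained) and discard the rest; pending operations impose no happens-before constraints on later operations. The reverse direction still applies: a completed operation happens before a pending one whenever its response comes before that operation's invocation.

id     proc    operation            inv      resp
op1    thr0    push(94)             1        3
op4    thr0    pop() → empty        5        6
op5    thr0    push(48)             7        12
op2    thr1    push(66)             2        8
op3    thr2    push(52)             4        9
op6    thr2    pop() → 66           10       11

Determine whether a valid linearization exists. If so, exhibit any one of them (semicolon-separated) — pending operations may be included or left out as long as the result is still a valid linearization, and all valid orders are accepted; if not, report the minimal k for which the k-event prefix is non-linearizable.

not linearizable — minimal violating prefix: 6 events

through event 5 a valid linearization exists; event 6 (op4 responding at time 6) ends that
exhaustive check: the 2 completed stack ops admit one real-time order; illegal
no escape via the 2 pending operations (op2, op3): every completion choice fails
e.g. op1, op4 (pending dropped): illegal at step 2, since op4 pop() → empty cannot apply there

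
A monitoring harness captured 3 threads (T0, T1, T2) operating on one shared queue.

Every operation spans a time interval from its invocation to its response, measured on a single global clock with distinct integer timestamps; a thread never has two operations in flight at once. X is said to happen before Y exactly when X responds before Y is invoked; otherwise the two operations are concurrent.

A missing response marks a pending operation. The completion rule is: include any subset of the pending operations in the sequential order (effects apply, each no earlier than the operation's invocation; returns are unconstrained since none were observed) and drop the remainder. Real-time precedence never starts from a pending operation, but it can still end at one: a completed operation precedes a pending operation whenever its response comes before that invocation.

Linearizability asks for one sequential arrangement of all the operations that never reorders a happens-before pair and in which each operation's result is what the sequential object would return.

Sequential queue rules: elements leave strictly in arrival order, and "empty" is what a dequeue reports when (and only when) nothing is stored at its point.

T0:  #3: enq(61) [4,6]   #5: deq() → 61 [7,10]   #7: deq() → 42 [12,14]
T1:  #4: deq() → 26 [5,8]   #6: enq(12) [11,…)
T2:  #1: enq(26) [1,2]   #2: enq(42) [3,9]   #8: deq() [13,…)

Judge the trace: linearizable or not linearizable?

linearizable

one valid linearization: #1, #3, #2, #4, #5, #6, #7
1. #1 enq(26), leaving queue <26>
2. #3 enq(61), leaving queue <26,61>
3. #2 enq(42), leaving queue <26,61,42>
4. #4 deq() → 26, leaving queue <61,42>
5. #5 deq() → 61, leaving queue <42>
6. #6 enq(12) (pending, included), leaving queue <42,12>
7. #7 deq() → 42, leaving queue <12>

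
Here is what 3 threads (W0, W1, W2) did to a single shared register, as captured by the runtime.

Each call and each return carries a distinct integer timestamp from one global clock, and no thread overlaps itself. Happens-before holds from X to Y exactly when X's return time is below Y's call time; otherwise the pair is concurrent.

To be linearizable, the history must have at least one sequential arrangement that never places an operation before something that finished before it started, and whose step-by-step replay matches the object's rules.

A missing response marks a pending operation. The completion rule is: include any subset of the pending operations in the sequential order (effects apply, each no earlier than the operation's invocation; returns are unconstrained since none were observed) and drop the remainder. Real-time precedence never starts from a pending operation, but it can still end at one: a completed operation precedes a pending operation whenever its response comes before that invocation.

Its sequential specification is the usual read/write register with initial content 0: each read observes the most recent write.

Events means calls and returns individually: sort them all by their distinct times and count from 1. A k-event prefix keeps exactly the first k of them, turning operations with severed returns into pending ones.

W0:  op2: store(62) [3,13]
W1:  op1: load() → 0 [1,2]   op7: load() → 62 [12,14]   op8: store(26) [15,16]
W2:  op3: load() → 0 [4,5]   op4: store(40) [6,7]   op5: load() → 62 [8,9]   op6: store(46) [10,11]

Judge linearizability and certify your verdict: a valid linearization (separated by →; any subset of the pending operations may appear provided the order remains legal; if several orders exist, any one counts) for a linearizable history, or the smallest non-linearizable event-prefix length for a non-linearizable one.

not linearizable — minimal violating prefix: 14 events

cut after 13 events: linearizable; cut after 14 events (op7 responds, time 14): not linearizable
no legal order exists: 6 real-time-consistent candidates over 7 completed register operations, all rejected
for example op1, op2, op3, op4, op5, op6, op7 fails at step 3: op3 load() → 0 is not legal there
for example op1, op3, op2, op4, op5, op6, op7 fails at step 5: op5 load() → 62 is not legal there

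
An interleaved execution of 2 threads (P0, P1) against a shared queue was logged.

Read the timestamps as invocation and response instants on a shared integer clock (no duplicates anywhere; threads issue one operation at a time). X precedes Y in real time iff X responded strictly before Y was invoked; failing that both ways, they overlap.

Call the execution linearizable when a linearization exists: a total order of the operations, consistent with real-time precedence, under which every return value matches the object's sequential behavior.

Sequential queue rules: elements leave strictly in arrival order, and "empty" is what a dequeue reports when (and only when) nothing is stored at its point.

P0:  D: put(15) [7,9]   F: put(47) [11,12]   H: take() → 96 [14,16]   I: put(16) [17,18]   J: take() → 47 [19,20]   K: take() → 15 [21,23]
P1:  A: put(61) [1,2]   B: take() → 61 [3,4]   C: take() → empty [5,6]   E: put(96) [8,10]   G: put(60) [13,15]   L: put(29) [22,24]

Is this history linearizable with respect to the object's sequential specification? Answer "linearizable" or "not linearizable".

not linearizable

events 1..19 are fine; event 20 — the response of J at time 20 — makes the prefix non-linearizable
all 4 real-time-respecting orders fail — 10 completed queue operations, no legal replay
for example A, B, C, D, E, F, G, H, I, J fails at step 8: H take() → 96 is not legal there
for example A, B, C, D, E, F, H, G, I, J fails at step 7: H take() → 96 is not legal there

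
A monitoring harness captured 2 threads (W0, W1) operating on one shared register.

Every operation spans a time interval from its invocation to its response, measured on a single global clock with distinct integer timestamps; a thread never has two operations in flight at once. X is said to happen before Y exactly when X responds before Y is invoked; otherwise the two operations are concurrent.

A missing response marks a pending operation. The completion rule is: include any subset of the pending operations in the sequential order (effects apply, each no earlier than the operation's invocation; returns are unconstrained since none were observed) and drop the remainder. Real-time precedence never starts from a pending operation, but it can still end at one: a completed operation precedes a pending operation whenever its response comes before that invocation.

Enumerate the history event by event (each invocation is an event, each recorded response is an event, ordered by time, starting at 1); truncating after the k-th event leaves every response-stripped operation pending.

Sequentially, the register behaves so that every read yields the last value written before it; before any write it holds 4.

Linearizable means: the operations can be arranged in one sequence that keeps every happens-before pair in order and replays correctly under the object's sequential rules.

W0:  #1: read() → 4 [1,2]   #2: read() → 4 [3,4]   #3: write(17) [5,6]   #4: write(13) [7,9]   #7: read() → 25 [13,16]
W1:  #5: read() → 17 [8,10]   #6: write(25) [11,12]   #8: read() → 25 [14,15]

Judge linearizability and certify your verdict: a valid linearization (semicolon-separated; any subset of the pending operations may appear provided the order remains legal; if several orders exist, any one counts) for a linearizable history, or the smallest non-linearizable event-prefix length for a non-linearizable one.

linearizable — witness: #1; #2; #3; #5; #4; #6; #7; #8

after step 1 (#1 read() → 4): value 4
after step 2 (#2 read() → 4): value 4
after step 3 (#3 write(17)): value 17
after step 4 (#5 read() → 17): value 17
after step 5 (#4 write(13)): value 13
after step 6 (#6 write(25)): value 25
after step 7 (#7 read() → 25): value 25
after step 8 (#8 read() → 25): value 25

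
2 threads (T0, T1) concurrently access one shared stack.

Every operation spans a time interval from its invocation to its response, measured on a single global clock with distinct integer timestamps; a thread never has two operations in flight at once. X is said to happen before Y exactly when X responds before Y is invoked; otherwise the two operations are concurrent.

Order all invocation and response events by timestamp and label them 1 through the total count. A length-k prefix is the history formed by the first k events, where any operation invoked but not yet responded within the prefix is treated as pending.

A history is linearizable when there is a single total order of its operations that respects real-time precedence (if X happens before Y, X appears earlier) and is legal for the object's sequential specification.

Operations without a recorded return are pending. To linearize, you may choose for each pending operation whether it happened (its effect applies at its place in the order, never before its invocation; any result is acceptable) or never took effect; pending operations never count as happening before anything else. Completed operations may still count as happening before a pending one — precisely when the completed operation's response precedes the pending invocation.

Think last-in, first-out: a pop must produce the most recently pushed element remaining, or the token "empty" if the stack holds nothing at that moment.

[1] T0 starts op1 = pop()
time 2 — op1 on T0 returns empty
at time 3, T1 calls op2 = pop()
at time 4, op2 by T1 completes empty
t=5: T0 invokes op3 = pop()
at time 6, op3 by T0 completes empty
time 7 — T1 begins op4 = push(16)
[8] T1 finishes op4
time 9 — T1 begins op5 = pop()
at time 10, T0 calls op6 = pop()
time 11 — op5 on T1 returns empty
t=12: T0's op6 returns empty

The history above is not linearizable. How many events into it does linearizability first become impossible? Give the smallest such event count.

12

a valid linearization of events 1..11 exists, for instance op1, op2, op3, op4, op6, op5:
step 1: op1 pop() → empty — stack <>
step 2: op2 pop() → empty — stack <>
step 3: op3 pop() → empty — stack <>
step 4: op4 push(16) — stack <16>
step 5: op6 pop() (pending, included) — stack <>
step 6: op5 pop() → empty — stack <>
with event 12 included (op6 responding at time 12), all real-time-consistent orders fail
one such order, op1, op2, op3, op4, op5, op6, breaks at step 5 where op5 pop() → empty is illegal
one such order, op1, op2, op3, op4, op6, op5, breaks at step 5 where op6 pop() → empty is illegal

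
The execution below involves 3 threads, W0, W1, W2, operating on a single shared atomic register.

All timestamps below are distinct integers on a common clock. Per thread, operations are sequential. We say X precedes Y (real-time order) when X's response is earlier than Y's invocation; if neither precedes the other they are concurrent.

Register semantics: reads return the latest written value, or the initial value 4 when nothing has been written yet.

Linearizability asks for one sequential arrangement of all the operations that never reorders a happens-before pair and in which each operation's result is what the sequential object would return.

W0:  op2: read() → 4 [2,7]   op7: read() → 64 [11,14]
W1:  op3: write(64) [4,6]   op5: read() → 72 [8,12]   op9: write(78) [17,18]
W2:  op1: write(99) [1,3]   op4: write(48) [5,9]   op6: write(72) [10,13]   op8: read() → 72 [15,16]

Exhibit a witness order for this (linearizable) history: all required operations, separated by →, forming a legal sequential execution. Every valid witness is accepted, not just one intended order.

op2 → op1 → op4 → op3 → op7 → op6 → op5 → op8 → op9

1. op2 read() → 4, leaving value 4
2. op1 write(99), leaving value 99
3. op4 write(48), leaving value 48
4. op3 write(64), leaving value 64
5. op7 read() → 64, leaving value 64
6. op6 write(72), leaving value 72
7. op5 read() → 72, leaving value 72
8. op8 read() → 72, leaving value 72
9. op9 write(78), leaving value 78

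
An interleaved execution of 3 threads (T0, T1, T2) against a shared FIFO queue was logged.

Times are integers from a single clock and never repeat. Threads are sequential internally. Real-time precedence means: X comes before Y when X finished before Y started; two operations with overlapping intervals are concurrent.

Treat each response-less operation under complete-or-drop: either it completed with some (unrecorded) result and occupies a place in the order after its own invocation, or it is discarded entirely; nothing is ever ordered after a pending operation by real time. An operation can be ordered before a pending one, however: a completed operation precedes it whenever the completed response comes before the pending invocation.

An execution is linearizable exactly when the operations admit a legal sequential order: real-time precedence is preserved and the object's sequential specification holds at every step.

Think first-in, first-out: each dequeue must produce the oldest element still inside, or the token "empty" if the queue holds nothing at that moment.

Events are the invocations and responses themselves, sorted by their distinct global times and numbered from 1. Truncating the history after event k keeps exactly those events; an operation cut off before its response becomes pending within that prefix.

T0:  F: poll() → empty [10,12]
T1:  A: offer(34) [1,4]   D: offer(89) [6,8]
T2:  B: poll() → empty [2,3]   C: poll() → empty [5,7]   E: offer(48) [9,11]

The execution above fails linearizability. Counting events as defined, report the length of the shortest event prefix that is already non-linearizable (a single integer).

7

events 1..6 are linearizable; a witness order is B, A:
step 1: B poll() → empty — queue <>
step 2: A offer(34) — queue <34>
adding event 7 (C responds at 7) leaves no legal real-time order
include/drop combinations of the 1 pending operation (D) were all tried; none helps
one such order, A, B, C (pending dropped), breaks at step 2 where B poll() → empty is illegal
one such order, B, A, C (pending dropped), breaks at step 3 where C poll() → empty is illegal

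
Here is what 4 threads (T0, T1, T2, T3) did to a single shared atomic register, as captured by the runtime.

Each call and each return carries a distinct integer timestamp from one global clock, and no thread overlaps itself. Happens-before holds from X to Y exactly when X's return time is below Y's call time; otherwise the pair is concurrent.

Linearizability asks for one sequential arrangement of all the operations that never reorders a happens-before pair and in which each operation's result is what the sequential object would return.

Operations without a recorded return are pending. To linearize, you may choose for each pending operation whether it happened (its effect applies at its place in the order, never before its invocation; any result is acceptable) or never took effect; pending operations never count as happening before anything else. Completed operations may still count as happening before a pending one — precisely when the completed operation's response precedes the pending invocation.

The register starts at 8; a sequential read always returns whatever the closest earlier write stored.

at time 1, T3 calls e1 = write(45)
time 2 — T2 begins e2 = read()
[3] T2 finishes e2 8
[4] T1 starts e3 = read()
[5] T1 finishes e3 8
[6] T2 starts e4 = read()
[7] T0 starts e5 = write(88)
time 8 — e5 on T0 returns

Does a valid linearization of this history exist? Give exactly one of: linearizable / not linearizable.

witness order: e2, e3, e1, e4, e5
1. e2 read() → 8, leaving value 8
2. e3 read() → 8, leaving value 8
3. e1 write(45) (pending, included), leaving value 45
4. e4 read() (pending, included), leaving value 45
5. e5 write(88), leaving value 88

linearizable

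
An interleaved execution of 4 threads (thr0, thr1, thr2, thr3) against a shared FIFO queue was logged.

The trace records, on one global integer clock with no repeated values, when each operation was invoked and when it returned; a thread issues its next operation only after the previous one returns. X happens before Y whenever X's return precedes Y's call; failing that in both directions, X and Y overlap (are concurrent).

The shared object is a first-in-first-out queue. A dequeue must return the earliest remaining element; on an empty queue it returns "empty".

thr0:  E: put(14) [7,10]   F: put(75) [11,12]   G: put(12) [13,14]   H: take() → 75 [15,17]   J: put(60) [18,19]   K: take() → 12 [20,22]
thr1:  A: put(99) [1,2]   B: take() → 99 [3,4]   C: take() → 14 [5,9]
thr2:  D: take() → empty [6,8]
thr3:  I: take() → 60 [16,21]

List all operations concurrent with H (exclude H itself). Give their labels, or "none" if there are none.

I

H runs from 15 to 17; window-overlapping ops are concurrent
A [1,2]: before
B [3,4]: before
C [5,9]: before
D [6,8]: before
E [7,10]: before
F [11,12]: before
G [13,14]: before
I [16,21]: concurrent
J [18,19]: after
K [20,22]: after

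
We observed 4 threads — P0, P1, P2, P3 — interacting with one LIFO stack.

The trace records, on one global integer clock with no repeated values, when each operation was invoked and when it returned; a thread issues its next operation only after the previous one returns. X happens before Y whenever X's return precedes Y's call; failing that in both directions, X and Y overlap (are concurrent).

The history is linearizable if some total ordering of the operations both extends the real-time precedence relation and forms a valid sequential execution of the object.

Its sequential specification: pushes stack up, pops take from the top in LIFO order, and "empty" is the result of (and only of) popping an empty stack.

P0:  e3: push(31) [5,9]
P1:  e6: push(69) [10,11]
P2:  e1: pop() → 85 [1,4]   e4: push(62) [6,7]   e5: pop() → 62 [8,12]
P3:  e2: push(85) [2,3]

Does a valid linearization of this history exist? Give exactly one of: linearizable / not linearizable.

linearizable

one valid linearization: e2, e1, e3, e4, e5, e6
step 1: e2 push(85) — stack <85>
step 2: e1 pop() → 85 — stack <>
step 3: e3 push(31) — stack <31>
step 4: e4 push(62) — stack <31,62>
step 5: e5 pop() → 62 — stack <31>
step 6: e6 push(69) — stack <31,69>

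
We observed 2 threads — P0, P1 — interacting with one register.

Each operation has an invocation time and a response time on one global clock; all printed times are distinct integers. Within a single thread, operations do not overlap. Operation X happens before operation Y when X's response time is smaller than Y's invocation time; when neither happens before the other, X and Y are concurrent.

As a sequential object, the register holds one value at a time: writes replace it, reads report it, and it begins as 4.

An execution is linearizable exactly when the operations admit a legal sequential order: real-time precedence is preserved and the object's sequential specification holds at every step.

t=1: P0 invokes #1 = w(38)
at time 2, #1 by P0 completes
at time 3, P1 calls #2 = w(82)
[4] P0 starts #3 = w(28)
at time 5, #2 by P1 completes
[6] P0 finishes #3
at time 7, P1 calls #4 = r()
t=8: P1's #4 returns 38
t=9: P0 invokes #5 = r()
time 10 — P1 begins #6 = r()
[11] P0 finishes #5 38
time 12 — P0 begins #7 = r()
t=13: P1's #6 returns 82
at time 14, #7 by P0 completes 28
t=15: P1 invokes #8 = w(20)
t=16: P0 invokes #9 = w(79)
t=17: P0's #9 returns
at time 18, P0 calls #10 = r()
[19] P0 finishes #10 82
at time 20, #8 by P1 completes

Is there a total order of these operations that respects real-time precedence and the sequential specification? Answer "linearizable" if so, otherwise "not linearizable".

events 1..7 are fine; event 8 — the response of #4 at time 8 — makes the prefix non-linearizable
no legal order exists: 2 real-time-consistent candidates over 4 completed register operations, all rejected
sample order #1, #2, #3, #4 stalls at step 4 — #4 r() → 38 has no legal effect
sample order #1, #3, #2, #4 stalls at step 4 — #4 r() → 38 has no legal effect

not linearizable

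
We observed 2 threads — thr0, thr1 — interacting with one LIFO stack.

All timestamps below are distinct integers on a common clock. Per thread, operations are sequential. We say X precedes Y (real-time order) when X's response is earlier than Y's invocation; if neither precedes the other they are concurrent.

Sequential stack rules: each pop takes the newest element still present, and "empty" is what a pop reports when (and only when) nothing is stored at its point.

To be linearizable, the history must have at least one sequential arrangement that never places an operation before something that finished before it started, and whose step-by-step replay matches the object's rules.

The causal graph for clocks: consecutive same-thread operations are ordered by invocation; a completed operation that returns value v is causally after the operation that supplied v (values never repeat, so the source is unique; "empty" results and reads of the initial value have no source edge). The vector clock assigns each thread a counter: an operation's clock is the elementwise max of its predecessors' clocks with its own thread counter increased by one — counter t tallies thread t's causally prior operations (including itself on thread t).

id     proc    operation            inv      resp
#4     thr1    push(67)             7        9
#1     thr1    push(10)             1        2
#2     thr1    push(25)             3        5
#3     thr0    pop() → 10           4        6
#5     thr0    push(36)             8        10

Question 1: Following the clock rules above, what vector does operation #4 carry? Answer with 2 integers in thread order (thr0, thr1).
Answer: (0, 3)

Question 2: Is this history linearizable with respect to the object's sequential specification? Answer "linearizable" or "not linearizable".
a witness: #1, #3, #2, #4, #5
1. #1 push(10), leaving stack <10>
2. #3 pop() → 10, leaving stack <>
3. #2 push(25), leaving stack <25>
4. #4 push(67), leaving stack <25,67>
5. #5 push(36), leaving stack <25,67,36>

linearizable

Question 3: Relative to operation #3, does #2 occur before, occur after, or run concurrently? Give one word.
Answer: concurrent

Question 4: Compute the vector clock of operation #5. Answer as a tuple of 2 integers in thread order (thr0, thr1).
Answer: (2, 1)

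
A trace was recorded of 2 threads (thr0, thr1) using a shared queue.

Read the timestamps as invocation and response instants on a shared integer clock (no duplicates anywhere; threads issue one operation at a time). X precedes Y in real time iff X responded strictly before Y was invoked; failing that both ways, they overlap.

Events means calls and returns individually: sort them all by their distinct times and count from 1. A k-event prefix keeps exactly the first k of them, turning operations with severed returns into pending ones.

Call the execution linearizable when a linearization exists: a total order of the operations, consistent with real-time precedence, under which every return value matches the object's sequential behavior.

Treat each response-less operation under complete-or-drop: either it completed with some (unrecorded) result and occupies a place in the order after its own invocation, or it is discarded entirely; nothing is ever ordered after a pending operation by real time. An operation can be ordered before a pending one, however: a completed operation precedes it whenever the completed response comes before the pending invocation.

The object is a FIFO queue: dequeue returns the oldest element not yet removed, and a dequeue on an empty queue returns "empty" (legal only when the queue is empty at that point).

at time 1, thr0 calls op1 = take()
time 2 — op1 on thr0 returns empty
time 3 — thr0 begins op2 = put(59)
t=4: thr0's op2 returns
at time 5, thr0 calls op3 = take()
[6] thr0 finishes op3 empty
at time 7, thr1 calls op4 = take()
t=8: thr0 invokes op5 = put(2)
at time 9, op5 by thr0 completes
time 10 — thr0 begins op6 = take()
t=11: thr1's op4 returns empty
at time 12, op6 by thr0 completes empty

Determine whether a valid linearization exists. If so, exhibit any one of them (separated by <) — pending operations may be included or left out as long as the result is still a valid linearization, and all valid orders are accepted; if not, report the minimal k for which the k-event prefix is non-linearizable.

not linearizable — minimal violating prefix: 6 events

already the first 6 events (up to op3's response at time 6) admit no linearization; the first 5 still do
the sole real-time-consistent order of 3 completed operations fails the queue replay
take op1, op2, op3: step 3 already fails, because op3 take() → empty cannot occur there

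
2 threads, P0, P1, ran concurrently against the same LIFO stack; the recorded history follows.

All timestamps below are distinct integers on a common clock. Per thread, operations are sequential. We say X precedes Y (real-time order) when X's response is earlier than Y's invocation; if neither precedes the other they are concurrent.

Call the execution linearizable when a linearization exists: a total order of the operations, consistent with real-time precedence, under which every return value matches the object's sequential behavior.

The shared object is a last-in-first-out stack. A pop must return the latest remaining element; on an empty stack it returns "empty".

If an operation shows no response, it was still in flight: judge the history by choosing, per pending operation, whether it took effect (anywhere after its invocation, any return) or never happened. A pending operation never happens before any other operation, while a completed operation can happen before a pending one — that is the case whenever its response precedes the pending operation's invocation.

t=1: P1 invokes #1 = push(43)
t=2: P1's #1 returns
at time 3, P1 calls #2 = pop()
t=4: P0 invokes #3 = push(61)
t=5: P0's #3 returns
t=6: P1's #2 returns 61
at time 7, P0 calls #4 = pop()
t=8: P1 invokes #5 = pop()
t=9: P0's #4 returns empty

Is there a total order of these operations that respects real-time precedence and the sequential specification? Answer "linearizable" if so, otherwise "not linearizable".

linearizable

a witness: #1, #3, #2, #5, #4
step 1: #1 push(43) — stack <43>
step 2: #3 push(61) — stack <43,61>
step 3: #2 pop() → 61 — stack <43>
step 4: #5 pop() (pending, included) — stack <>
step 5: #4 pop() → empty — stack <>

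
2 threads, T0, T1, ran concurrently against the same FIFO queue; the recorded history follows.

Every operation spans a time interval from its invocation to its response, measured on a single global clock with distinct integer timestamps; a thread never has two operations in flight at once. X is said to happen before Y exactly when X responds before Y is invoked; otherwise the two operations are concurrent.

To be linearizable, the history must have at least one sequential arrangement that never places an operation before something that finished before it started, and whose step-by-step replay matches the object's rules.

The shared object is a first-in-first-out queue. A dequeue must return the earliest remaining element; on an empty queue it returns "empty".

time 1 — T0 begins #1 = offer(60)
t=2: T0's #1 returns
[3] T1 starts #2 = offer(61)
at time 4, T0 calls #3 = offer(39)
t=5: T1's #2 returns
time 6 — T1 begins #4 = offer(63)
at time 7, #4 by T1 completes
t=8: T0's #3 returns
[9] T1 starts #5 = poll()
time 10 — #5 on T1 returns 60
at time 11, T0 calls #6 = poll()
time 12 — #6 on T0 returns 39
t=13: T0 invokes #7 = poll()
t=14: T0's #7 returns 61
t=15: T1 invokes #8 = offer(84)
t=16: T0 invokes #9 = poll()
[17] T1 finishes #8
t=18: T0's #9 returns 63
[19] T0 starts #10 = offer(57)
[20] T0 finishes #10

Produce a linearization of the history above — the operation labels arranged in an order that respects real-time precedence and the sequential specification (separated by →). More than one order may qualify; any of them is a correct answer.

1. #1 offer(60), leaving queue <60>
2. #3 offer(39), leaving queue <60,39>
3. #2 offer(61), leaving queue <60,39,61>
4. #4 offer(63), leaving queue <60,39,61,63>
5. #5 poll() → 60, leaving queue <39,61,63>
6. #6 poll() → 39, leaving queue <61,63>
7. #7 poll() → 61, leaving queue <63>
8. #8 offer(84), leaving queue <63,84>
9. #9 poll() → 63, leaving queue <84>
10. #10 offer(57), leaving queue <84,57>

#1 → #3 → #2 → #4 → #5 → #6 → #7 → #8 → #9 → #10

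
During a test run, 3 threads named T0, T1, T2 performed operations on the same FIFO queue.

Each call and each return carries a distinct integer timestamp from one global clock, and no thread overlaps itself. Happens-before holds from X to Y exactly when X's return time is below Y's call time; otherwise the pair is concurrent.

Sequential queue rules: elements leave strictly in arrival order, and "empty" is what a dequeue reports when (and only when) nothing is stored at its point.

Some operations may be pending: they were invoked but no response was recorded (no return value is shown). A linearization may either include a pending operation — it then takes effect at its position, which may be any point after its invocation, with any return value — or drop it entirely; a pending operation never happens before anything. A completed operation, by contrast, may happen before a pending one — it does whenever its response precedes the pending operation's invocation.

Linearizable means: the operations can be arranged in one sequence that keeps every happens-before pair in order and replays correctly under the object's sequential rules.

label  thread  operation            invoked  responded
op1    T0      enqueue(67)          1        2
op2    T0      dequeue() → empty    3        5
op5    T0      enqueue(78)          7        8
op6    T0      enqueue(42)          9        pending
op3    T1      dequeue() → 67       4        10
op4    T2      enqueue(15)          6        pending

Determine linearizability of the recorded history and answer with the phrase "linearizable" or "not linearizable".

witness order: op1, op3, op2, op4, op5
step 1: op1 enqueue(67) — queue <67>
step 2: op3 dequeue() → 67 — queue <>
step 3: op2 dequeue() → empty — queue <>
step 4: op4 enqueue(15) (pending, included) — queue <15>
step 5: op5 enqueue(78) — queue <15,78>

linearizable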